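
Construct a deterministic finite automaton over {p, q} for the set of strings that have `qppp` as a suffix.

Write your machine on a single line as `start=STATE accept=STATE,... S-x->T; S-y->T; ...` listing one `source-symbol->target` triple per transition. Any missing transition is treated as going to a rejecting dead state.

start=A; accept=E; A-p->A; A-q->B; B-p->C; B-q->B; C-p->D; C-q->B; D-p->E; D-q->B; E-p->A; E-q->B

Let each state record the length of the longest suffix of the input read so far that is also a prefix of `qppp`. B means the last symbol is `q`; C means the last 2 symbols are `qp`; D means the last 3 symbols are `qpp`; E means the last 4 symbols are `qppp`. Accept only at E, where the string currently ends in `qppp`.
5 states suffice.
       p  q 
>  A   A  B 
   B   C  B 
   C   D  B 
   D   E  B 
 * E   A  B 
(> = start, * = accepting)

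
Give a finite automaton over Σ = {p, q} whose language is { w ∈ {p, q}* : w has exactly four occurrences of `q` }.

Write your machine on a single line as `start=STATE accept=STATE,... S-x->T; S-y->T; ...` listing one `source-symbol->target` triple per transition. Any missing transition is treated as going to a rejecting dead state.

Only the number of `q`s matters, and only up to 5. Make a chain S0 → S1 → S2 → S3 → S4 → S5 advanced by each `q` (with S5 absorbing); every other symbol self-loops. The accepting set is {S4}.
        p   q  
>  S0   S0  S1 
   S1   S1  S2 
   S2   S2  S3 
   S3   S3  S4 
 * S4   S4  S5 
   S5   S5  S5 
(> = start, * = accepting)

start=S0; accept=S4; S0-p->S0; S0-q->S1; S1-p->S1; S1-q->S2; S2-p->S2; S2-q->S3; S3-p->S3; S3-q->S4; S4-p->S4; S4-q->S5; S5-p->S5; S5-q->S5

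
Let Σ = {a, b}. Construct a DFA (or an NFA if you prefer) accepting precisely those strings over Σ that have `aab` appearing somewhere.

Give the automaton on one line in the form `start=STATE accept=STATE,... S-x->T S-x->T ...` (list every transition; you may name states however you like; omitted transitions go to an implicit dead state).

Track how much of `aab` has been matched so far: state q0 is no progress, q3 is the absorbing accept state reached once `aab` has occurred. Intermediate states record partial matches; on a mismatch, fall back to the longest reusable overlap.
4 states suffice.
        a   b  
>  q0   q1  q0 
   q1   q2  q0 
   q2   q2  q3 
 * q3   q3  q3 
(> = start, * = accepting)

start=q0 accept=q3 q0-a->q1 q0-b->q0 q1-a->q2 q1-b->q0 q2-a->q2 q2-b->q3 q3-a->q3 q3-b->q3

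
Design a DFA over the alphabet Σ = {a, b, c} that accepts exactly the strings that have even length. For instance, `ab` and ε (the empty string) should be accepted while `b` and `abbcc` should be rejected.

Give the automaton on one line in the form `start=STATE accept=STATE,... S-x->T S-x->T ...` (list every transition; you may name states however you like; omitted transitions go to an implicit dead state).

Count input length modulo 2: every symbol advances one step around the cycle S0 → S1 → S0. Accept at S0.
        a   b   c  
>* S0   S1  S1  S1 
   S1   S0  S0  S0 
(> = start, * = accepting)

start=S0 accept=S0 S0-a->S1 S0-b->S1 S0-c->S1 S1-a->S0 S1-b->S0 S1-c->S0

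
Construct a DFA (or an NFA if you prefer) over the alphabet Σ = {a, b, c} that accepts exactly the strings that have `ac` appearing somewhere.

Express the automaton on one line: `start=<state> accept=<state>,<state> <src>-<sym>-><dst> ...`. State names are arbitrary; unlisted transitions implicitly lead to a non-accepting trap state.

Track how much of `ac` has been matched so far: state q0 is no progress, q2 is the absorbing accept state reached once `ac` has occurred. Intermediate states record partial matches; on a mismatch, fall back to the longest reusable overlap.
With 3 states:
        a   b   c  
>  q0   q1  q0  q0 
   q1   q1  q0  q2 
 * q2   q2  q2  q2 
(> = start, * = accepting)

start=q0 accept=q2 q0-a->q1 q0-b->q0 q0-c->q0 q1-a->q1 q1-b->q0 q1-c->q2 q2-a->q2 q2-b->q2 q2-c->q2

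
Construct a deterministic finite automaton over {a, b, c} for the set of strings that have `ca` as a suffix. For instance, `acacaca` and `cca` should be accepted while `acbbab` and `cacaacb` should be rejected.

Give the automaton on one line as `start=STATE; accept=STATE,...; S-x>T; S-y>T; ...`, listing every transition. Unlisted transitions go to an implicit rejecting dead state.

Let each state record the length of the longest suffix of the input read so far that is also a prefix of `ca`. s1 means the last symbol is `c`; s2 means the last 2 symbols are `ca`. Accept only at s2, where the string currently ends in `ca`.
3 states suffice.
        a   b   c  
>  s0   s0  s0  s1 
   s1   s2  s0  s1 
 * s2   s0  s0  s1 
(> = start, * = accepting)

start=s0; accept=s2; s0-a>s0; s0-b>s0; s0-c>s1; s1-a>s2; s1-b>s0; s1-c>s1; s2-a>s0; s2-b>s0; s2-c>s1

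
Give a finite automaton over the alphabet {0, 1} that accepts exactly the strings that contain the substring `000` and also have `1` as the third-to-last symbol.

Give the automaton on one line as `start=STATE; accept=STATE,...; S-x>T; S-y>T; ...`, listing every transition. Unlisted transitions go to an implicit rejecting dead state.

Handle the two conditions separately and then intersect. One (4 states) tracks whether and how much of `000` has been seen; the other (15 states) tracks the last 3 symbols read. Each combined state is a pair, one component from each; accept when both components accept. After merging equivalent states the machine shrinks.
       0  1 
>  A   B  A 
   B   C  A 
   C   D  A 
   D   D  E 
   E   F  G 
   F   H  I 
   G   J  K 
 * H   D  E 
 * I   F  G 
 * J   H  I 
 * K   J  K 
(> = start, * = accepting)

start=A; accept=H,I,J,K; A-0>B; A-1>A; B-0>C; B-1>A; C-0>D; C-1>A; D-0>D; D-1>E; E-0>F; E-1>G; F-0>H; F-1>I; G-0>J; G-1>K; H-0>D; H-1>E; I-0>F; I-1>G; J-0>H; J-1>I; K-0>J; K-1>K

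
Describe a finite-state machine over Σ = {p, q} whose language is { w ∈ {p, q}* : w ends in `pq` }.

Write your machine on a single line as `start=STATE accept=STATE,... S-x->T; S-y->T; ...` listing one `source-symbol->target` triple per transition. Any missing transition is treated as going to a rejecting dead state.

start=s0; accept=s2; s0-p->s1; s0-q->s0; s1-p->s1; s1-q->s2; s2-p->s1; s2-q->s0

Remember how much of `pq` the current input suffix matches. State s0 means no match yet; s1 means the last symbol is `p`; s2 means the last 2 symbols are `pq`. Only s2 accepts. On a mismatch, fall back to the longest proper suffix that is still a prefix of `pq`.
A 3-state machine:
        p   q  
>  s0   s1  s0 
   s1   s1  s2 
 * s2   s1  s0 
(> = start, * = accepting)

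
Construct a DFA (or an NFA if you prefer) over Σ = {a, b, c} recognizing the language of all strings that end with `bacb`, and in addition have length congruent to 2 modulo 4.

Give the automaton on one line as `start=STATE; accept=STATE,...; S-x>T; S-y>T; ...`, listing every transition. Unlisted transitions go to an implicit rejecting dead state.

start=S0; accept=S18; S0-a>S1; S0-b>S2; S0-c>S1; S1-a>S3; S1-b>S4; S1-c>S3; S2-a>S5; S2-b>S4; S2-c>S3; S3-a>S6; S3-b>S7; S3-c>S6; S4-a>S8; S4-b>S7; S4-c>S6; S5-a>S6; S5-b>S7; S5-c>S9; S6-a>S0; S6-b>S10; S6-c>S0; S7-a>S11; S7-b>S10; S7-c>S0; S8-a>S0; S8-b>S10; S8-c>S12; S9-a>S0; S9-b>S13; S9-c>S0; S10-a>S14; S10-b>S2; S10-c>S1; S11-a>S1; S11-b>S2; S11-c>S15; S12-a>S1; S12-b>S16; S12-c>S1; S13-a>S14; S13-b>S2; S13-c>S1; S14-a>S3; S14-b>S4; S14-c>S17; S15-a>S3; S15-b>S18; S15-c>S3; S16-a>S5; S16-b>S4; S16-c>S3; S17-a>S6; S17-b>S19; S17-c>S6; S18-a>S8; S18-b>S7; S18-c>S6; S19-a>S11; S19-b>S10; S19-c>S0

Handle the two conditions separately and then intersect. The first has 5 states tracking how much of the suffix `bacb` has currently been matched; the second has 4 states tracking the input length modulo 4. A product state is a pair (one from each), accepting exactly when both do.
With 20 states:
          a    b    c  
>  S0     S1   S2   S1 
   S1     S3   S4   S3 
   S2     S5   S4   S3 
   S3     S6   S7   S6 
   S4     S8   S7   S6 
   S5     S6   S7   S9 
   S6     S0  S10   S0 
   S7    S11  S10   S0 
   S8     S0  S10  S12 
   S9     S0  S13   S0 
   S10   S14   S2   S1 
   S11    S1   S2  S15 
   S12    S1  S16   S1 
   S13   S14   S2   S1 
   S14    S3   S4  S17 
   S15    S3  S18   S3 
   S16    S5   S4   S3 
   S17    S6  S19   S6 
 * S18    S8   S7   S6 
   S19   S11  S10   S0 
(> = start, * = accepting)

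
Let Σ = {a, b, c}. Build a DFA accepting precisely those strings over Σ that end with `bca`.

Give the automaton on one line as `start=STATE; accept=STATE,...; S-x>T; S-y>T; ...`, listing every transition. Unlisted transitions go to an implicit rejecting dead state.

start=q0; accept=q3; q0-a>q0; q0-b>q1; q0-c>q0; q1-a>q0; q1-b>q1; q1-c>q2; q2-a>q3; q2-b>q1; q2-c>q0; q3-a>q0; q3-b>q1; q3-c>q0

Let each state record the length of the longest suffix of the input read so far that is also a prefix of `bca`. q1 means the last symbol is `b`; q2 means the last 2 symbols are `bc`; q3 means the last 3 symbols are `bca`. Accept only at q3, where the string currently ends in `bca`.
A 4-state machine:
        a   b   c  
>  q0   q0  q1  q0 
   q1   q0  q1  q2 
   q2   q3  q1  q0 
 * q3   q0  q1  q0 
(> = start, * = accepting)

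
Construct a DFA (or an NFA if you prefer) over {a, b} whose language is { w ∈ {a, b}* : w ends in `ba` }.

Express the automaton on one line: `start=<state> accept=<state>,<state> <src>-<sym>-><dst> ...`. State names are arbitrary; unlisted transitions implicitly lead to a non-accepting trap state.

start=S0 accept=S2 S0-a->S0 S0-b->S1 S1-a->S2 S1-b->S1 S2-a->S0 S2-b->S1

Remember how much of `ba` the current input suffix matches. State S0 means no match yet; S1 means the last symbol is `b`; S2 means the last 2 symbols are `ba`. Only S2 accepts. On a mismatch, fall back to the longest proper suffix that is still a prefix of `ba`.
A 3-state machine:
        a   b  
>  S0   S0  S1 
   S1   S2  S1 
 * S2   S0  S1 
(> = start, * = accepting)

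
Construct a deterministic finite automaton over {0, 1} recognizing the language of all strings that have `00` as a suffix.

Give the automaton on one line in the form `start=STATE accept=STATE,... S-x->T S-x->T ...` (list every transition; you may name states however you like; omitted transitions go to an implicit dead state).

start=S0 accept=S2 S0-0->S1 S0-1->S0 S1-0->S2 S1-1->S0 S2-0->S2 S2-1->S0

Remember how much of `00` the current input suffix matches. State S0 means no match yet; S1 means the last symbol is `0`; S2 means the last 2 symbols are `00`. Only S2 accepts. On a mismatch, fall back to the longest proper suffix that is still a prefix of `00`.
        0   1  
>  S0   S1  S0 
   S1   S2  S0 
 * S2   S2  S0 
(> = start, * = accepting)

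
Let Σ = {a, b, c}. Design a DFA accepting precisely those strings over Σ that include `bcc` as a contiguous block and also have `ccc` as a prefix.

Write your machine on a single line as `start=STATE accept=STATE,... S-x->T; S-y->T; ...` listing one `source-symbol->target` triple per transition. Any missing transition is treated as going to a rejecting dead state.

Run two small machines in parallel and take their product. The first has 4 states tracking whether and how much of `bcc` has been seen; the second has 5 states tracking whether the input so far still matches the prefix `ccc`. A product state is a pair (one from each), accepting exactly when both do.
With 11 states:
          a    b    c  
>  s0     s1   s2   s3 
   s1     s1   s2   s1 
   s2     s1   s2   s4 
   s3     s1   s2   s5 
   s4     s1   s2   s6 
   s5     s1   s2   s7 
   s6     s6   s6   s6 
   s7     s7   s8   s7 
   s8     s7   s8   s9 
   s9     s7   s8  s10 
 * s10   s10  s10  s10 
(> = start, * = accepting)

start=s0; accept=s10; s0-a->s1; s0-b->s2; s0-c->s3; s1-a->s1; s1-b->s2; s1-c->s1; s2-a->s1; s2-b->s2; s2-c->s4; s3-a->s1; s3-b->s2; s3-c->s5; s4-a->s1; s4-b->s2; s4-c->s6; s5-a->s1; s5-b->s2; s5-c->s7; s6-a->s6; s6-b->s6; s6-c->s6; s7-a->s7; s7-b->s8; s7-c->s7; s8-a->s7; s8-b->s8; s8-c->s9; s9-a->s7; s9-b->s8; s9-c->s10; s10-a->s10; s10-b->s10; s10-c->s10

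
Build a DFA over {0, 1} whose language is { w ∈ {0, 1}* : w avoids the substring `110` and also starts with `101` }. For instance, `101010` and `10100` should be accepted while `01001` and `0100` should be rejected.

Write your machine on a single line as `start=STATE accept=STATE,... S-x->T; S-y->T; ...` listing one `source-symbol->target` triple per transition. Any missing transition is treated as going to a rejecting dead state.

start=q0; accept=q4,q5,q6; q0-0->q1; q0-1->q2; q1-0->q1; q1-1->q1; q2-0->q3; q2-1->q1; q3-0->q1; q3-1->q4; q4-0->q5; q4-1->q6; q5-0->q5; q5-1->q4; q6-0->q1; q6-1->q6

Run two small machines in parallel and take their product. One (4 states) tracks partial matches of the forbidden pattern `110`; the other (5 states) tracks whether the input so far still matches the prefix `101`. Each combined state is a pair, one component from each; accept when both components accept. After merging equivalent states the machine shrinks.
        0   1  
>  q0   q1  q2 
   q1   q1  q1 
   q2   q3  q1 
   q3   q1  q4 
 * q4   q5  q6 
 * q5   q5  q4 
 * q6   q1  q6 
(> = start, * = accepting)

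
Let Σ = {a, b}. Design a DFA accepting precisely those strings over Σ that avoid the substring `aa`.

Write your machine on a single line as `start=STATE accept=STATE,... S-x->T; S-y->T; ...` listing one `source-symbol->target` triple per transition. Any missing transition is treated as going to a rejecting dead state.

start=S0; accept=S0,S1; S0-a->S1; S0-b->S0; S1-a->S2; S1-b->S0; S2-a->S2; S2-b->S2

This is the complement of 'contains `aa`'. Use the same substring-matching states — S0 through S2 holding how much of `aa` has just been matched — but flip the accepting set: everything except the trap S2 accepts.
With 3 states:
        a   b  
>* S0   S1  S0 
 * S1   S2  S0 
   S2   S2  S2 
(> = start, * = accepting)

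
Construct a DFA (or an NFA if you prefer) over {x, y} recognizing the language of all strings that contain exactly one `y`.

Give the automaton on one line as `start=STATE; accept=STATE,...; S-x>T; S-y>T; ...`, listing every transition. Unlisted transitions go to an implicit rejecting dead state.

start=q0; accept=q1; q0-x>q0; q0-y>q1; q1-x>q1; q1-y>q2; q2-x>q2; q2-y>q2

Only the number of `y`s matters, and only up to 2. Make a chain q0 → q1 → q2 advanced by each `y` (with q2 absorbing); every other symbol self-loops. The accepting set is {q1}.
3 states suffice.
        x   y  
>  q0   q0  q1 
 * q1   q1  q2 
   q2   q2  q2 
(> = start, * = accepting)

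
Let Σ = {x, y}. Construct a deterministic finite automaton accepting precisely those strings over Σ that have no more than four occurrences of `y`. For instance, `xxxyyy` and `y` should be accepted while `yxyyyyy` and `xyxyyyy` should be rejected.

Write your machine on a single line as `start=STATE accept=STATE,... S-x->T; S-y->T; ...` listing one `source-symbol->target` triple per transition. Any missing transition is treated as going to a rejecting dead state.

start=s0; accept=s0,s1,s2,s3,s4; s0-x->s0; s0-y->s1; s1-x->s1; s1-y->s2; s2-x->s2; s2-y->s3; s3-x->s3; s3-y->s4; s4-x->s4; s4-y->s5; s5-x->s5; s5-y->s5

Only the number of `y`s matters, and only up to 5. Make a chain s0 → s1 → s2 → s3 → s4 → s5 advanced by each `y` (with s5 absorbing); every other symbol self-loops. The accepting set is {s0, s1, s2, s3, s4}.
A 6-state machine:
        x   y  
>* s0   s0  s1 
 * s1   s1  s2 
 * s2   s2  s3 
 * s3   s3  s4 
 * s4   s4  s5 
   s5   s5  s5 
(> = start, * = accepting)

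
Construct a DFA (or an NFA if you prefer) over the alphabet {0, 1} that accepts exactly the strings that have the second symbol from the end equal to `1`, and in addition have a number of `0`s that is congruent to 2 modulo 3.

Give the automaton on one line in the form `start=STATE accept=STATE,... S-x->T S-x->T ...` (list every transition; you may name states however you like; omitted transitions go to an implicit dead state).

start=S0 accept=S9,S14 S0-0->S1 S0-1->S2 S1-0->S3 S1-1->S4 S2-0->S5 S2-1->S6 S3-0->S7 S3-1->S8 S4-0->S9 S4-1->S10 S5-0->S3 S5-1->S4 S6-0->S5 S6-1->S6 S7-0->S11 S7-1->S12 S8-0->S13 S8-1->S14 S9-0->S7 S9-1->S8 S10-0->S9 S10-1->S10 S11-0->S3 S11-1->S4 S12-0->S5 S12-1->S6 S13-0->S11 S13-1->S12 S14-0->S13 S14-1->S14

Build one automaton per condition and run them in lockstep. One (7 states) tracks the last 2 symbols read; the other (3 states) tracks the count of `0`s modulo 3. Each combined state is a pair, one component from each; accept when both components accept.
A 15-state machine:
          0    1  
>  S0     S1   S2 
   S1     S3   S4 
   S2     S5   S6 
   S3     S7   S8 
   S4     S9  S10 
   S5     S3   S4 
   S6     S5   S6 
   S7    S11  S12 
   S8    S13  S14 
 * S9     S7   S8 
   S10    S9  S10 
   S11    S3   S4 
   S12    S5   S6 
   S13   S11  S12 
 * S14   S13  S14 
(> = start, * = accepting)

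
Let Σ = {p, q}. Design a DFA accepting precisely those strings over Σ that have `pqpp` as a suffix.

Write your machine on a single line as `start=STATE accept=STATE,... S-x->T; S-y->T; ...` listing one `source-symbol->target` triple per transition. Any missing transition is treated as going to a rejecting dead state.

Let each state record the length of the longest suffix of the input read so far that is also a prefix of `pqpp`. s1 means the last symbol is `p`; s2 means the last 2 symbols are `pq`; s3 means the last 3 symbols are `pqp`; s4 means the last 4 symbols are `pqpp`. Accept only at s4, where the string currently ends in `pqpp`.
With 5 states:
        p   q  
>  s0   s1  s0 
   s1   s1  s2 
   s2   s3  s0 
   s3   s4  s2 
 * s4   s1  s2 
(> = start, * = accepting)

start=s0; accept=s4; s0-p->s1; s0-q->s0; s1-p->s1; s1-q->s2; s2-p->s3; s2-q->s0; s3-p->s4; s3-q->s2; s4-p->s1; s4-q->s2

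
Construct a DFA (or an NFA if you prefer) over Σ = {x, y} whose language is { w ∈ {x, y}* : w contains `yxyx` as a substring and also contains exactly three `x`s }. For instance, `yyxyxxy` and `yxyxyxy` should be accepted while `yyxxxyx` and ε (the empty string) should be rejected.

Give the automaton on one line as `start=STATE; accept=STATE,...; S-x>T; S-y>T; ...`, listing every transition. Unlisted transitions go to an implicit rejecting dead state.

start=s0; accept=s10; s0-x>s1; s0-y>s2; s1-x>s3; s1-y>s4; s2-x>s5; s2-y>s2; s3-x>s3; s3-y>s3; s4-x>s6; s4-y>s4; s5-x>s3; s5-y>s7; s6-x>s3; s6-y>s8; s7-x>s9; s7-y>s4; s8-x>s10; s8-y>s3; s9-x>s10; s9-y>s9; s10-x>s3; s10-y>s10

Build one automaton per condition and run them in lockstep. One (5 states) tracks whether and how much of `yxyx` has been seen; the other (5 states) tracks the count of `x`s, saturating at 4. Each combined state is a pair, one component from each; accept when both components accept. Equivalent product states are then merged.
          x    y  
>  s0     s1   s2 
   s1     s3   s4 
   s2     s5   s2 
   s3     s3   s3 
   s4     s6   s4 
   s5     s3   s7 
   s6     s3   s8 
   s7     s9   s4 
   s8    s10   s3 
   s9    s10   s9 
 * s10    s3  s10 
(> = start, * = accepting)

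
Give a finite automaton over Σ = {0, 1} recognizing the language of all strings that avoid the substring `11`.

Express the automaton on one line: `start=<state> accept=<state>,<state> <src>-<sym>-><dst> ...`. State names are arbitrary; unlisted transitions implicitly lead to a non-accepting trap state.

This is the complement of 'contains `11`'. Use the same substring-matching states — s0 through s2 holding how much of `11` has just been matched — but flip the accepting set: everything except the trap s2 accepts.
With 3 states:
        0   1  
>* s0   s0  s1 
 * s1   s0  s2 
   s2   s2  s2 
(> = start, * = accepting)

start=s0 accept=s0,s1 s0-0->s0 s0-1->s1 s1-0->s0 s1-1->s2 s2-0->s2 s2-1->s2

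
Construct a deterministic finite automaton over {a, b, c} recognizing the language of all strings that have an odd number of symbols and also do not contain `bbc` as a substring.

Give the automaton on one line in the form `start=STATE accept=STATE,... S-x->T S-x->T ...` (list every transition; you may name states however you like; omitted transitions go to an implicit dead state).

Run two small machines in parallel and take their product. The first has 2 states tracking the input length modulo 2; the second has 4 states tracking partial matches of the forbidden pattern `bbc`. A product state is a pair (one from each), accepting exactly when both do.
8 states suffice.
        a   b   c  
>  q0   q1  q2  q1 
 * q1   q0  q3  q0 
 * q2   q0  q4  q0 
   q3   q1  q5  q1 
   q4   q1  q5  q6 
 * q5   q0  q4  q7 
   q6   q7  q7  q7 
   q7   q6  q6  q6 
(> = start, * = accepting)

start=q0 accept=q1,q2,q5 q0-a->q1 q0-b->q2 q0-c->q1 q1-a->q0 q1-b->q3 q1-c->q0 q2-a->q0 q2-b->q4 q2-c->q0 q3-a->q1 q3-b->q5 q3-c->q1 q4-a->q1 q4-b->q5 q4-c->q6 q5-a->q0 q5-b->q4 q5-c->q7 q6-a->q7 q6-b->q7 q6-c->q7 q7-a->q6 q7-b->q6 q7-c->q6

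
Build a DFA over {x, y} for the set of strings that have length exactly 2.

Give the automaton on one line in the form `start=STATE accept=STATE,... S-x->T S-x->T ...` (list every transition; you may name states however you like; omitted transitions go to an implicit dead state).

start=q0 accept=q2 q0-x->q1 q0-y->q1 q1-x->q2 q1-y->q2 q2-x->q3 q2-y->q3 q3-x->q3 q3-y->q3

We only need to distinguish lengths 0, 1, …, 2, and '>2'. Chain q0 → q1 → q2 → q3 on every symbol, with q3 looping. Accepting states: {q2}.
        x   y  
>  q0   q1  q1 
   q1   q2  q2 
 * q2   q3  q3 
   q3   q3  q3 
(> = start, * = accepting)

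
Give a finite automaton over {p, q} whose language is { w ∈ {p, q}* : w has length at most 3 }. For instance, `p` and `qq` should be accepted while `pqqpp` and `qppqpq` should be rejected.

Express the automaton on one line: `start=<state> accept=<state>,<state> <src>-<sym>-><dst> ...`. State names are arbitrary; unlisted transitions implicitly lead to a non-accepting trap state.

We only need to distinguish lengths 0, 1, …, 3, and '>3'. Chain S0 → S1 → S2 → S3 → S4 on every symbol, with S4 looping. Accepting states: {S0, S1, S2, S3}.
        p   q  
>* S0   S1  S1 
 * S1   S2  S2 
 * S2   S3  S3 
 * S3   S4  S4 
   S4   S4  S4 
(> = start, * = accepting)

start=S0 accept=S0,S1,S2,S3 S0-p->S1 S0-q->S1 S1-p->S2 S1-q->S2 S2-p->S3 S2-q->S3 S3-p->S4 S3-q->S4 S4-p->S4 S4-q->S4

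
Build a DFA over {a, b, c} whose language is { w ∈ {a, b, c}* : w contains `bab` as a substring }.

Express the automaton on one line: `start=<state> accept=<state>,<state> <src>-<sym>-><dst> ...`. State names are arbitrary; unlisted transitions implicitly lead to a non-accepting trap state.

start=S0 accept=S3 S0-a->S0 S0-b->S1 S0-c->S0 S1-a->S2 S1-b->S1 S1-c->S0 S2-a->S0 S2-b->S3 S2-c->S0 S3-a->S3 S3-b->S3 S3-c->S3

States S0..S2 record the length of the longest prefix of `bab` that matches the current input suffix. Reaching S3 means `bab` has been seen, and we stay there forever. Accept from S3.
A 4-state machine:
        a   b   c  
>  S0   S0  S1  S0 
   S1   S2  S1  S0 
   S2   S0  S3  S0 
 * S3   S3  S3  S3 
(> = start, * = accepting)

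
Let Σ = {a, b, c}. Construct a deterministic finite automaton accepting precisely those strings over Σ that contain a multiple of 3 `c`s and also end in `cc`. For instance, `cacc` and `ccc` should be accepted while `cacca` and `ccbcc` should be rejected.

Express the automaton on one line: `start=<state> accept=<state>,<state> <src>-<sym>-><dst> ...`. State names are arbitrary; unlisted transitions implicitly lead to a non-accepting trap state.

Run two small machines in parallel and take their product. One (3 states) tracks the count of `c`s modulo 3; the other (3 states) tracks how much of the suffix `cc` has currently been matched. Each combined state is a pair, one component from each; accept when both components accept. Minimizing collapses redundant product states.
5 states suffice.
        a   b   c  
>  S0   S0  S0  S1 
   S1   S1  S1  S2 
   S2   S3  S3  S4 
   S3   S3  S3  S0 
 * S4   S0  S0  S1 
(> = start, * = accepting)

start=S0 accept=S4 S0-a->S0 S0-b->S0 S0-c->S1 S1-a->S1 S1-b->S1 S1-c->S2 S2-a->S3 S2-b->S3 S2-c->S4 S3-a->S3 S3-b->S3 S3-c->S0 S4-a->S0 S4-b->S0 S4-c->S1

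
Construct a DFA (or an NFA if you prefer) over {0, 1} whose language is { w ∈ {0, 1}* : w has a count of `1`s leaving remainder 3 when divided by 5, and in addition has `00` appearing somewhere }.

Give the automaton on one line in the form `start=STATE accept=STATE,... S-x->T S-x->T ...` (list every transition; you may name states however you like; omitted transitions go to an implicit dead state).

start=A accept=M A-0->B A-1->C B-0->D B-1->C C-0->E C-1->F D-0->D D-1->G E-0->G E-1->F F-0->H F-1->I G-0->G G-1->J H-0->J H-1->I I-0->K I-1->L J-0->J J-1->M K-0->M K-1->L L-0->N L-1->A M-0->M M-1->O N-0->O N-1->A O-0->O O-1->D

Build one automaton per condition and run them in lockstep. The first has 5 states tracking the count of `1`s modulo 5; the second has 3 states tracking whether and how much of `00` has been seen. A product state is a pair (one from each), accepting exactly when both do.
A 15-state machine:
       0  1 
>  A   B  C 
   B   D  C 
   C   E  F 
   D   D  G 
   E   G  F 
   F   H  I 
   G   G  J 
   H   J  I 
   I   K  L 
   J   J  M 
   K   M  L 
   L   N  A 
 * M   M  O 
   N   O  A 
   O   O  D 
(> = start, * = accepting)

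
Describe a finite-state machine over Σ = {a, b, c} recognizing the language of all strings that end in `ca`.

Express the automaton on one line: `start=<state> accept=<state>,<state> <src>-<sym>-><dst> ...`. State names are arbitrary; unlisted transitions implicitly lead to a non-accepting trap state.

Remember how much of `ca` the current input suffix matches. State S0 means no match yet; S1 means the last symbol is `c`; S2 means the last 2 symbols are `ca`. Only S2 accepts. On a mismatch, fall back to the longest proper suffix that is still a prefix of `ca`.
A 3-state machine:
        a   b   c  
>  S0   S0  S0  S1 
   S1   S2  S0  S1 
 * S2   S0  S0  S1 
(> = start, * = accepting)

start=S0 accept=S2 S0-a->S0 S0-b->S0 S0-c->S1 S1-a->S2 S1-b->S0 S1-c->S1 S2-a->S0 S2-b->S0 S2-c->S1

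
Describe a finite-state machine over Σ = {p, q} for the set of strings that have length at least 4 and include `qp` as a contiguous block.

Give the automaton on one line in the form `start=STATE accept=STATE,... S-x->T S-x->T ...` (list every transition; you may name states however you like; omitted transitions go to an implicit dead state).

start=A accept=I A-p->B A-q->C B-p->D B-q->E C-p->F C-q->E D-p->D D-q->G E-p->H E-q->G F-p->H F-q->H G-p->I G-q->G H-p->I H-q->I I-p->I I-q->I

Handle the two conditions separately and then intersect. One (6 states) tracks the input length, saturating at 5; the other (3 states) tracks whether and how much of `qp` has been seen. Each combined state is a pair, one component from each; accept when both components accept. After merging equivalent states the machine shrinks.
       p  q 
>  A   B  C 
   B   D  E 
   C   F  E 
   D   D  G 
   E   H  G 
   F   H  H 
   G   I  G 
   H   I  I 
 * I   I  I 
(> = start, * = accepting)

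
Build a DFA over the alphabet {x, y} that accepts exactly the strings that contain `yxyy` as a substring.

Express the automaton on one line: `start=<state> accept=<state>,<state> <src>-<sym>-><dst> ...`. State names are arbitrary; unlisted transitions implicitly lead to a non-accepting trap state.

States S0..S3 record the length of the longest prefix of `yxyy` that matches the current input suffix. Reaching S4 means `yxyy` has been seen, and we stay there forever. Accept from S4.
5 states suffice.
        x   y  
>  S0   S0  S1 
   S1   S2  S1 
   S2   S0  S3 
   S3   S2  S4 
 * S4   S4  S4 
(> = start, * = accepting)

start=S0 accept=S4 S0-x->S0 S0-y->S1 S1-x->S2 S1-y->S1 S2-x->S0 S2-y->S3 S3-x->S2 S3-y->S4 S4-x->S4 S4-y->S4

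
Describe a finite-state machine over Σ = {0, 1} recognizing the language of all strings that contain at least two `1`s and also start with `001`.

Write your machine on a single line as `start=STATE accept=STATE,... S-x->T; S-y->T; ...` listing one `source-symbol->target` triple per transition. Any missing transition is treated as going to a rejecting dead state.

Build one automaton per condition and run them in lockstep. The first has 4 states tracking the count of `1`s, saturating at 3; the second has 5 states tracking whether the input so far still matches the prefix `001`. A product state is a pair (one from each), accepting exactly when both do. Equivalent product states are then merged.
6 states suffice.
        0   1  
>  q0   q1  q2 
   q1   q3  q2 
   q2   q2  q2 
   q3   q2  q4 
   q4   q4  q5 
 * q5   q5  q5 
(> = start, * = accepting)

start=q0; accept=q5; q0-0->q1; q0-1->q2; q1-0->q3; q1-1->q2; q2-0->q2; q2-1->q2; q3-0->q2; q3-1->q4; q4-0->q4; q4-1->q5; q5-0->q5; q5-1->q5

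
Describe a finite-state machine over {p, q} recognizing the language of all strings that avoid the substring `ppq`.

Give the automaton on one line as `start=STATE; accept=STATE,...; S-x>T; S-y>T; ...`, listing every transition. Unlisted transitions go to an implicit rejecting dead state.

This is the complement of 'contains `ppq`'. Use the same substring-matching states — S0 through S3 holding how much of `ppq` has just been matched — but flip the accepting set: everything except the trap S3 accepts.
A 4-state machine:
        p   q  
>* S0   S1  S0 
 * S1   S2  S0 
 * S2   S2  S3 
   S3   S3  S3 
(> = start, * = accepting)

start=S0; accept=S0,S1,S2; S0-p>S1; S0-q>S0; S1-p>S2; S1-q>S0; S2-p>S2; S2-q>S3; S3-p>S3; S3-q>S3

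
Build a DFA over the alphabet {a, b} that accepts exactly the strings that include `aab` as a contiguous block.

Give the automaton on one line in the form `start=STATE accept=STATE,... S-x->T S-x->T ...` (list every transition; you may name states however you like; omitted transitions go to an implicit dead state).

Track how much of `aab` has been matched so far: state S0 is no progress, S3 is the absorbing accept state reached once `aab` has occurred. Intermediate states record partial matches; on a mismatch, fall back to the longest reusable overlap.
With 4 states:
        a   b  
>  S0   S1  S0 
   S1   S2  S0 
   S2   S2  S3 
 * S3   S3  S3 
(> = start, * = accepting)

start=S0 accept=S3 S0-a->S1 S0-b->S0 S1-a->S2 S1-b->S0 S2-a->S2 S2-b->S3 S3-a->S3 S3-b->S3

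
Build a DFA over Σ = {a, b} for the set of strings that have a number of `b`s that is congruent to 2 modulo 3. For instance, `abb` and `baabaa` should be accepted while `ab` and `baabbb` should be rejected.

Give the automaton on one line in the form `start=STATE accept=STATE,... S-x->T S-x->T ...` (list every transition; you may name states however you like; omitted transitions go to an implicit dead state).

start=s0 accept=s2 s0-a->s0 s0-b->s1 s1-a->s1 s1-b->s2 s2-a->s2 s2-b->s0

Keep the running count of `b`s modulo 3: each `b` advances along the cycle s0 → s1 → s2 → s0 while other symbols loop. Accept at s2.
A 3-state machine:
        a   b  
>  s0   s0  s1 
   s1   s1  s2 
 * s2   s2  s0 
(> = start, * = accepting)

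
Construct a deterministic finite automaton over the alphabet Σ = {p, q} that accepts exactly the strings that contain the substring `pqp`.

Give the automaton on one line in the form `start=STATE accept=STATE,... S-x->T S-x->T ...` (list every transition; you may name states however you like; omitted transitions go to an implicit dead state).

States A..C record the length of the longest prefix of `pqp` that matches the current input suffix. Reaching D means `pqp` has been seen, and we stay there forever. Accept from D.
A 4-state machine:
       p  q 
>  A   B  A 
   B   B  C 
   C   D  A 
 * D   D  D 
(> = start, * = accepting)

start=A accept=D A-p->B A-q->A B-p->B B-q->C C-p->D C-q->A D-p->D D-q->D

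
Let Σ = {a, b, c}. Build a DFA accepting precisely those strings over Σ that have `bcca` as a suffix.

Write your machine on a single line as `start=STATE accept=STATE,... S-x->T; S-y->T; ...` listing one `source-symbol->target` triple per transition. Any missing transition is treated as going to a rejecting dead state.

start=q0; accept=q4; q0-a->q0; q0-b->q1; q0-c->q0; q1-a->q0; q1-b->q1; q1-c->q2; q2-a->q0; q2-b->q1; q2-c->q3; q3-a->q4; q3-b->q1; q3-c->q0; q4-a->q0; q4-b->q1; q4-c->q0

Remember how much of `bcca` the current input suffix matches. State q0 means no match yet; q1 means the last symbol is `b`; q2 means the last 2 symbols are `bc`; q3 means the last 3 symbols are `bcc`; q4 means the last 4 symbols are `bcca`. Only q4 accepts. On a mismatch, fall back to the longest proper suffix that is still a prefix of `bcca`.
5 states suffice.
        a   b   c  
>  q0   q0  q1  q0 
   q1   q0  q1  q2 
   q2   q0  q1  q3 
   q3   q4  q1  q0 
 * q4   q0  q1  q0 
(> = start, * = accepting)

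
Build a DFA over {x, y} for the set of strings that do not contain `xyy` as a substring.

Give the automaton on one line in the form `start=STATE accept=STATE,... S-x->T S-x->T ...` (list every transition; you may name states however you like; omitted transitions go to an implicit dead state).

start=A accept=A,B,C A-x->B A-y->A B-x->B B-y->C C-x->B C-y->D D-x->D D-y->D

This is the complement of 'contains `xyy`'. Use the same substring-matching states — A through D holding how much of `xyy` has just been matched — but flip the accepting set: everything except the trap D accepts.
A 4-state machine:
       x  y 
>* A   B  A 
 * B   B  C 
 * C   B  D 
   D   D  D 
(> = start, * = accepting)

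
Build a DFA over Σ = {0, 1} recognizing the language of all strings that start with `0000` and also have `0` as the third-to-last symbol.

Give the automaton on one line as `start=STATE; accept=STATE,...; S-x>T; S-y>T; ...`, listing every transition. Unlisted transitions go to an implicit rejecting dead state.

start=q0; accept=q15,q17,q18,q19; q0-0>q1; q0-1>q2; q1-0>q3; q1-1>q4; q2-0>q5; q2-1>q6; q3-0>q7; q3-1>q8; q4-0>q9; q4-1>q10; q5-0>q11; q5-1>q12; q6-0>q13; q6-1>q14; q7-0>q15; q7-1>q8; q8-0>q9; q8-1>q10; q9-0>q11; q9-1>q12; q10-0>q13; q10-1>q14; q11-0>q16; q11-1>q8; q12-0>q9; q12-1>q10; q13-0>q11; q13-1>q12; q14-0>q13; q14-1>q14; q15-0>q15; q15-1>q17; q16-0>q16; q16-1>q8; q17-0>q18; q17-1>q19; q18-0>q20; q18-1>q21; q19-0>q22; q19-1>q23; q20-0>q15; q20-1>q17; q21-0>q18; q21-1>q19; q22-0>q20; q22-1>q21; q23-0>q22; q23-1>q23

Handle the two conditions separately and then intersect. One (6 states) tracks whether the input so far still matches the prefix `0000`; the other (15 states) tracks the last 3 symbols read. Each combined state is a pair, one component from each; accept when both components accept.
          0    1  
>  q0     q1   q2 
   q1     q3   q4 
   q2     q5   q6 
   q3     q7   q8 
   q4     q9  q10 
   q5    q11  q12 
   q6    q13  q14 
   q7    q15   q8 
   q8     q9  q10 
   q9    q11  q12 
   q10   q13  q14 
   q11   q16   q8 
   q12    q9  q10 
   q13   q11  q12 
   q14   q13  q14 
 * q15   q15  q17 
   q16   q16   q8 
 * q17   q18  q19 
 * q18   q20  q21 
 * q19   q22  q23 
   q20   q15  q17 
   q21   q18  q19 
   q22   q20  q21 
   q23   q22  q23 
(> = start, * = accepting)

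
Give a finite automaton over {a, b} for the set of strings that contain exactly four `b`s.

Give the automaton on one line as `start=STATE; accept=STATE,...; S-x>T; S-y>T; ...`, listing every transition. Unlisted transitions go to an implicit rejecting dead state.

start=q0; accept=q4; q0-a>q0; q0-b>q1; q1-a>q1; q1-b>q2; q2-a>q2; q2-b>q3; q3-a>q3; q3-b>q4; q4-a>q4; q4-b>q5; q5-a>q5; q5-b>q5

Only the number of `b`s matters, and only up to 5. Make a chain q0 → q1 → q2 → q3 → q4 → q5 advanced by each `b` (with q5 absorbing); every other symbol self-loops. The accepting set is {q4}.
With 6 states:
        a   b  
>  q0   q0  q1 
   q1   q1  q2 
   q2   q2  q3 
   q3   q3  q4 
 * q4   q4  q5 
   q5   q5  q5 
(> = start, * = accepting)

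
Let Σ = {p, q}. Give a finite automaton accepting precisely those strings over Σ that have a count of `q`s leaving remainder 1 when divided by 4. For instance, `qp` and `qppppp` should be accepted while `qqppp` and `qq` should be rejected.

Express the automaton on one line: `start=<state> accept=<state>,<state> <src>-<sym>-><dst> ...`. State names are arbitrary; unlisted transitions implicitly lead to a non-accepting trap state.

start=A accept=B A-p->A A-q->B B-p->B B-q->C C-p->C C-q->D D-p->D D-q->A

Keep the running count of `q`s modulo 4: each `q` advances along the cycle A → B → C → D → A while other symbols loop. Accept at B.
A 4-state machine:
       p  q 
>  A   A  B 
 * B   B  C 
   C   C  D 
   D   D  A 
(> = start, * = accepting)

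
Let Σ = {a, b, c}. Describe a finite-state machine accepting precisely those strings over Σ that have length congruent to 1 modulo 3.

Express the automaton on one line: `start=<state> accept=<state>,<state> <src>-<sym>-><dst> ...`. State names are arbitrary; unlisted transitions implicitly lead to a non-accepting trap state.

Count input length modulo 3: every symbol advances one step around the cycle S0 → S1 → S2 → S0. Accept at S1.
        a   b   c  
>  S0   S1  S1  S1 
 * S1   S2  S2  S2 
   S2   S0  S0  S0 
(> = start, * = accepting)

start=S0 accept=S1 S0-a->S1 S0-b->S1 S0-c->S1 S1-a->S2 S1-b->S2 S1-c->S2 S2-a->S0 S2-b->S0 S2-c->S0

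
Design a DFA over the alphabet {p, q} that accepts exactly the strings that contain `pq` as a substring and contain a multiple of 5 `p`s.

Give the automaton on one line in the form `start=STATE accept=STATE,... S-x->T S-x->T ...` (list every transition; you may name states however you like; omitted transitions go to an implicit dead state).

Handle the two conditions separately and then intersect. One (3 states) tracks whether and how much of `pq` has been seen; the other (5 states) tracks the count of `p`s modulo 5. Each combined state is a pair, one component from each; accept when both components accept.
11 states suffice.
          p    q  
>  s0     s1   s0 
   s1     s2   s3 
   s2     s4   s5 
   s3     s5   s3 
   s4     s6   s7 
   s5     s7   s5 
   s6     s8   s9 
   s7     s9   s7 
   s8     s1  s10 
   s9    s10   s9 
 * s10    s3  s10 
(> = start, * = accepting)

start=s0 accept=s10 s0-p->s1 s0-q->s0 s1-p->s2 s1-q->s3 s2-p->s4 s2-q->s5 s3-p->s5 s3-q->s3 s4-p->s6 s4-q->s7 s5-p->s7 s5-q->s5 s6-p->s8 s6-q->s9 s7-p->s9 s7-q->s7 s8-p->s1 s8-q->s10 s9-p->s10 s9-q->s9 s10-p->s3 s10-q->s10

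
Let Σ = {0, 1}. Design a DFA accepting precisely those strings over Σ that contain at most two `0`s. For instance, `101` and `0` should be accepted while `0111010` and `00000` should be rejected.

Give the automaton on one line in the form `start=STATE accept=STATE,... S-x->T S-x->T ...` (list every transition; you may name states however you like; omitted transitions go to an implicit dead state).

Count `0`s, saturating at 3: states s0 through s2 mean 0 through 2 `0`s seen; s3 means more than 2. Each `0` increments (capped at s3); other symbols loop. Accept from {s0, s1, s2}.
4 states suffice.
        0   1  
>* s0   s1  s0 
 * s1   s2  s1 
 * s2   s3  s2 
   s3   s3  s3 
(> = start, * = accepting)

start=s0 accept=s0,s1,s2 s0-0->s1 s0-1->s0 s1-0->s2 s1-1->s1 s2-0->s3 s2-1->s2 s3-0->s3 s3-1->s3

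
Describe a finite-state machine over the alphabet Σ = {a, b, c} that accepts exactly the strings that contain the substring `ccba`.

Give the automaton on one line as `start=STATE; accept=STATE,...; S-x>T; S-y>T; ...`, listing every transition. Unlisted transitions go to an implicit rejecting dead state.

States q0..q3 record the length of the longest prefix of `ccba` that matches the current input suffix. Reaching q4 means `ccba` has been seen, and we stay there forever. Accept from q4.
A 5-state machine:
        a   b   c  
>  q0   q0  q0  q1 
   q1   q0  q0  q2 
   q2   q0  q3  q2 
   q3   q4  q0  q1 
 * q4   q4  q4  q4 
(> = start, * = accepting)

start=q0; accept=q4; q0-a>q0; q0-b>q0; q0-c>q1; q1-a>q0; q1-b>q0; q1-c>q2; q2-a>q0; q2-b>q3; q2-c>q2; q3-a>q4; q3-b>q0; q3-c>q1; q4-a>q4; q4-b>q4; q4-c>q4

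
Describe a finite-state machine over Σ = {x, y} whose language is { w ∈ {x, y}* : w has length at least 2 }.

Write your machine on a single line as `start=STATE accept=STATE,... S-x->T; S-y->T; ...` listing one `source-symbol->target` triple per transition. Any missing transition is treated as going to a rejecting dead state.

start=q0; accept=q2,q3; q0-x->q1; q0-y->q1; q1-x->q2; q1-y->q2; q2-x->q3; q2-y->q3; q3-x->q3; q3-y->q3

We only need to distinguish lengths 0, 1, …, 2, and '>2'. Chain q0 → q1 → q2 → q3 on every symbol, with q3 looping. Accepting states: {q2, q3}.
        x   y  
>  q0   q1  q1 
   q1   q2  q2 
 * q2   q3  q3 
 * q3   q3  q3 
(> = start, * = accepting)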